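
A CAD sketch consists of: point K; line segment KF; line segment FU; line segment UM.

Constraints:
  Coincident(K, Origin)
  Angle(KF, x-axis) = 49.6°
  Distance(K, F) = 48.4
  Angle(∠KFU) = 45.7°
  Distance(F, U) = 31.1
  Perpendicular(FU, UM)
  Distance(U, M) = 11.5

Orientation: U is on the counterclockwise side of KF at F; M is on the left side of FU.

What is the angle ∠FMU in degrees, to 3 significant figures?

69.7°

K is at the origin; KF runs at 49.6° with length 48.4, so F = 48.4·(cos 49.6°, sin 49.6°) = (31.4, 36.9). ∠KFU = 45.7°, so FU runs at 49.6° + (180° − 45.7°) = 184° from the x-axis; with |FU| = 31.1, U = F + 31.1·(cos 184°, sin 184°) = (0.341, 34.7). FU is perpendicular to UM; with |UM| = 11.5 on the left of FU, M = U + 11.5·(0.0680, -0.998) = (1.12, 23.3). Then cos ∠FMU = MF·MU / (|MF||MU|), giving 69.7°.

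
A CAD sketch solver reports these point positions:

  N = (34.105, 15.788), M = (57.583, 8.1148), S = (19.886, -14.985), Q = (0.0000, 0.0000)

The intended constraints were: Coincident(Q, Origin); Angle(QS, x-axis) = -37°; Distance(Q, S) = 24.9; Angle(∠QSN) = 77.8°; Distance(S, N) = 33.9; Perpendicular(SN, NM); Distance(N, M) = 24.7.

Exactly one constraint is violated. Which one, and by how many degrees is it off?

Perpendicular(SN, NM) — off by 6.70°.

Q = (0.00, 0.00) ✓; QS at -37.00° ✓; |QS| = 24.90 ✓; ∠QSN = 77.80° ✓; |SN| = 33.90 ✓; ∠(SN, NM) = 83.30° ✗; |NM| = 24.70 ✓.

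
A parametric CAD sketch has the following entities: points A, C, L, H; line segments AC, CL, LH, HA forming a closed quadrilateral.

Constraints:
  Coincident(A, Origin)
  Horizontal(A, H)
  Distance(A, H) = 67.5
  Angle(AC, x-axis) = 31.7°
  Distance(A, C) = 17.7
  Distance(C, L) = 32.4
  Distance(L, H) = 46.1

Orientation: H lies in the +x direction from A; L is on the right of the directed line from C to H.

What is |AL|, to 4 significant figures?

33.80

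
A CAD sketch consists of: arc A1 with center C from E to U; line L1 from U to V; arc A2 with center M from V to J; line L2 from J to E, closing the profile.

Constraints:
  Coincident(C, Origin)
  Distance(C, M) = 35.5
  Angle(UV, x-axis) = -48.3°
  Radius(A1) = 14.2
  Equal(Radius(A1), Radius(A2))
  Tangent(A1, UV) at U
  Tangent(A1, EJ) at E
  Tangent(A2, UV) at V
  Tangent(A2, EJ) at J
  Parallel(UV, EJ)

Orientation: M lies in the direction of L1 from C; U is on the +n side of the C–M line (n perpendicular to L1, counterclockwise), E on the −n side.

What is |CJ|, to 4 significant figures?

38.23

The slot axis is L1's direction at -48.3°, so u = (cos -48.3°, sin -48.3°) = (0.6652, -0.7466) and n = (−sin -48.3°, cos -48.3°) = (0.7466, 0.6652). C is at the origin and M lies 35.5 along u from C, so M = 35.5·u = (23.62, -26.51). Tangency of A1 to both parallel lines with radius 14.2 puts U and E at C ± 14.2·n: U = (10.60, 9.446), E = (-10.60, -9.446). Equal radii place V and J the same way about M: V = M + 14.2·n = (34.22, -17.06), J = M − 14.2·n = (13.01, -35.95). Then |CJ| = |J − C| = 38.23.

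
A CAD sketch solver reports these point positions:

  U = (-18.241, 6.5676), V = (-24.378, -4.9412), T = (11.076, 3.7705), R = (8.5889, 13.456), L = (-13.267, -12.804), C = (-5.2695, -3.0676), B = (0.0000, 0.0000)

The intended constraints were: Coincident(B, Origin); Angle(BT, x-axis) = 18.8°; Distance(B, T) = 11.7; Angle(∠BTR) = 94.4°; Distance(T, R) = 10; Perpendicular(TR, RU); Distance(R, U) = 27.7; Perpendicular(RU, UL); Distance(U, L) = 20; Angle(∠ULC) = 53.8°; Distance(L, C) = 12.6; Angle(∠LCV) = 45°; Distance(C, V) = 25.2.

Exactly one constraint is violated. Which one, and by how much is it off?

Distance(C, V) = 25.2 — off by 6.00.

B = (0.00, 0.00) ✓; BT at 18.80° ✓; |BT| = 11.70 ✓; ∠BTR = 94.40° ✓; |TR| = 10.00 ✓; ∠(TR, RU) = 90.00° ✓; |RU| = 27.70 ✓; ∠(RU, UL) = 90.00° ✓; |UL| = 20.00 ✓; ∠ULC = 53.80° ✓; |LC| = 12.60 ✓; ∠LCV = 45.00° ✓; |CV| = 19.20 ✗.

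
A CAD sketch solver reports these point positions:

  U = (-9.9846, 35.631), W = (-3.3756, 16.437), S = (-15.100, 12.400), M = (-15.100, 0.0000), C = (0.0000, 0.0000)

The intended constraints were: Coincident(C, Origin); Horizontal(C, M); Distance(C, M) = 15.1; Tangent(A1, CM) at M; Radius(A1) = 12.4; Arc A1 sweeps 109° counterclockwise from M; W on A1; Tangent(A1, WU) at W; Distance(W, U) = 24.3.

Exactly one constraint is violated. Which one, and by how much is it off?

Distance(W, U) = 24.3 — off by 4.00.

C = (0.00, 0.00) ✓; C.y = 0.00, M.y = 0.00 ✓; |CM| = 15.10 ✓; ∠(SM, MC) = 90.00° ✓; |SM| = 12.40 ✓; bearing(S→W) − bearing(S→M) = 109.0° ✓; |SW| = 12.40 ✓; ∠(SW, WU) = 90.00° ✓; |WU| = 20.30 ✗.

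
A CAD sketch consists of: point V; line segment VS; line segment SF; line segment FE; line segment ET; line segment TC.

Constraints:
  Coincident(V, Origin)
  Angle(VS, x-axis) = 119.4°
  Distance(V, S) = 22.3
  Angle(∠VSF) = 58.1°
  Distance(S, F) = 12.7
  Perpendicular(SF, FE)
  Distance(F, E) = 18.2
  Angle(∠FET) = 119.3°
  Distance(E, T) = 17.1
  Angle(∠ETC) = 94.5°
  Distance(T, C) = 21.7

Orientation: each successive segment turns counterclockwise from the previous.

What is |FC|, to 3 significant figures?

28.3

V is at the origin; VS runs at 119.4° with length 22.3, so S = (-10.9, 19.4). ∠VSF = 58.1° gives SF at -119° from the x-axis; with |SF| = 12.7, F = (-17.0, 8.29). SF ⟂ FE, so FE runs at -28.7°; with |FE| = 18.2, E = (-1.08, -0.452). ∠FET = 119.3° gives ET at 32.0° from the x-axis; with |ET| = 17.1, T = (13.4, 8.61). ∠ETC = 94.5° gives TC at 118° from the x-axis; with |TC| = 21.7, C = (3.40, 27.9). Then |FC| = |C − F| = 28.3.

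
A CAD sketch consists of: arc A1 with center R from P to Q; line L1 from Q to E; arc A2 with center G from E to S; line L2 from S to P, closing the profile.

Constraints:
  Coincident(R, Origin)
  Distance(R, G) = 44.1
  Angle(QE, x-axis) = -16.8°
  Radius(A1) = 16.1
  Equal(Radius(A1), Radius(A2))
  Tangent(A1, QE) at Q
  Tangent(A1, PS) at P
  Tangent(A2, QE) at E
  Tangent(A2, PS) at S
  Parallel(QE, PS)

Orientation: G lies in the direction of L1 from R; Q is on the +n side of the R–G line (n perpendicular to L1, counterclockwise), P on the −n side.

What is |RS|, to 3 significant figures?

46.9

Tangency of A1 to both parallel lines with radius 16.1 puts Q and P at R ± 16.1·n: Q = (4.65, 15.4), P = (-4.65, -15.4). Equal radii place E and S the same way about G: E = G + 16.1·n = (46.9, 2.67), S = G − 16.1·n = (37.6, -28.2). Then |RS| = |S − R| = 46.9.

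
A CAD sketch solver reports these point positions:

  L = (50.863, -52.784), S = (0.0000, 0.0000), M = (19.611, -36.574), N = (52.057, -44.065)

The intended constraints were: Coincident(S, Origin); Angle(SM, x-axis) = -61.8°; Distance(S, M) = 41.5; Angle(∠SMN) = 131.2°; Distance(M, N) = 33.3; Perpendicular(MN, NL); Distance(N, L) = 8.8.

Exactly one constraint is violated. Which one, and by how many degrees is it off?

Perpendicular(MN, NL) — off by 5.20°.

S = (0.00, 0.00) ✓; SM at -61.80° ✓; |SM| = 41.50 ✓; ∠SMN = 131.2° ✓; |MN| = 33.30 ✓; ∠(MN, NL) = 84.80° ✗; |NL| = 8.800 ✓.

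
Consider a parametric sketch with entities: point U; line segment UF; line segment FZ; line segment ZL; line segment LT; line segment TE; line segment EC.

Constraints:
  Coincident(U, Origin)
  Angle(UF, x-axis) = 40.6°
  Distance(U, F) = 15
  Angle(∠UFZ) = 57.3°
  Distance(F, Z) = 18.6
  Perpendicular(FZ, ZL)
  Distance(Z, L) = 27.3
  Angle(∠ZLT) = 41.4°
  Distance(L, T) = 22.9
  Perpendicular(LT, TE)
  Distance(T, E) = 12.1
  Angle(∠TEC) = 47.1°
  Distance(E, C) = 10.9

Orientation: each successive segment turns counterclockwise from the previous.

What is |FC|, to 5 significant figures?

17.873

U is at the origin; UF runs at 40.6° with length 15.0, so F = (11.389, 9.7616). ∠UFZ = 57.3° gives FZ at 163.30° from the x-axis; with |FZ| = 18.6, Z = (-6.4264, 15.107). FZ ⟂ ZL, so ZL runs at -106.70°; with |ZL| = 27.3, L = (-14.271, -11.042). ∠ZLT = 41.4° gives LT at 31.900° from the x-axis; with |LT| = 22.9, T = (5.1701, 1.0592). The perpendicularity gives TE at right angles to LT, so TE runs at 121.90°; with |TE| = 12.1, E = (-1.2240, 11.332). ∠TEC = 47.1° gives EC at -105.20° from the x-axis; with |EC| = 10.9, C = (-4.0819, 0.81308). Then |FC| = |C − F| = 17.873.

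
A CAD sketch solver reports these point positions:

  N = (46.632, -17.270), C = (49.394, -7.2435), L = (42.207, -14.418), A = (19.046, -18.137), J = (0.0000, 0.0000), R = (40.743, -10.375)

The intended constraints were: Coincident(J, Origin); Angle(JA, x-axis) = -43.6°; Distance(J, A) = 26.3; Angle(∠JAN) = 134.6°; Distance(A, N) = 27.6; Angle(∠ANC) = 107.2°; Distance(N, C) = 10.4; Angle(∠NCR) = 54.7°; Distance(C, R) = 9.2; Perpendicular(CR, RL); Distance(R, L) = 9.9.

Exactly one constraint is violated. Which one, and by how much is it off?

Distance(R, L) = 9.9 — off by 5.60.

J = (0.00, 0.00) ✓; JA at -43.60° ✓; |JA| = 26.30 ✓; ∠JAN = 134.6° ✓; |AN| = 27.60 ✓; ∠ANC = 107.2° ✓; |NC| = 10.40 ✓; ∠NCR = 54.70° ✓; |CR| = 9.200 ✓; ∠(CR, RL) = 90.01° ✓; |RL| = 4.300 ✗.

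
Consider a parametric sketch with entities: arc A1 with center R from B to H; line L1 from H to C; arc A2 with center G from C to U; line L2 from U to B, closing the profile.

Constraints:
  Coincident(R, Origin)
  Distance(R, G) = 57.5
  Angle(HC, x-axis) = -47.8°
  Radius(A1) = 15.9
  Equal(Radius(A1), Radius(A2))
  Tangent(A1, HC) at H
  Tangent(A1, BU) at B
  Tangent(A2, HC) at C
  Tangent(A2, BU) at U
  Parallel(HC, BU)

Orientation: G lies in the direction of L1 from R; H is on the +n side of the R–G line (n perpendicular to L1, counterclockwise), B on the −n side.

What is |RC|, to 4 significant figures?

59.66

Tangency of A1 to both parallel lines with radius 15.9 puts H and B at R ± 15.9·n: H = (11.78, 10.68), B = (-11.78, -10.68). Equal radii place C and U the same way about G: C = G + 15.9·n = (50.40, -31.92), U = G − 15.9·n = (26.85, -53.28). Then |RC| = |C − R| = 59.66.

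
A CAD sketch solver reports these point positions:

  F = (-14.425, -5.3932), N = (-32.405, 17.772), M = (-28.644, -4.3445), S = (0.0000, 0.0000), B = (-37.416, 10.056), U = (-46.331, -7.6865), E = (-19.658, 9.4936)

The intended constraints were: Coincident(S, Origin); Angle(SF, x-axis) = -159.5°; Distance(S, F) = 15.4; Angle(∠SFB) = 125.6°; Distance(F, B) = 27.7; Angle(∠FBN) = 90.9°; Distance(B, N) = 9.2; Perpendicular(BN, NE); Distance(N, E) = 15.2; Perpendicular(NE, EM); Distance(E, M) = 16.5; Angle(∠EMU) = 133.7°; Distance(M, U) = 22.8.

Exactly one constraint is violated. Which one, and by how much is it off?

Distance(M, U) = 22.8 — off by 4.80.

S = (0.00, 0.00) ✓; SF at -159.5° ✓; |SF| = 15.40 ✓; ∠SFB = 125.6° ✓; |FB| = 27.70 ✓; ∠FBN = 90.90° ✓; |BN| = 9.200 ✓; ∠(BN, NE) = 90.00° ✓; |NE| = 15.20 ✓; ∠(NE, EM) = 90.00° ✓; |EM| = 16.50 ✓; ∠EMU = 133.7° ✓; |MU| = 18.00 ✗.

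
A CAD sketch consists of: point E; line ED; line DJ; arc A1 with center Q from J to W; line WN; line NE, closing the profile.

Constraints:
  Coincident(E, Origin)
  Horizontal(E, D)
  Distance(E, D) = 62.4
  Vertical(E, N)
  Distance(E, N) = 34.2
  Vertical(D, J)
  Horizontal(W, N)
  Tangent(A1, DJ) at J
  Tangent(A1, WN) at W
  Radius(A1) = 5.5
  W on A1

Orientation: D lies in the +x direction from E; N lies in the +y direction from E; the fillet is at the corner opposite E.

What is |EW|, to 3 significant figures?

66.4

E is at the origin; E and D share the same y with |ED| = 62.4 and D on the +x side, so D = (62.4, 0.00). EN is vertical with |EN| = 34.2 and N on the +y side, so N = (0.00, 34.2). The virtual corner opposite E is at (62.4, 34.2). Tangency of A1 to DJ means the radius QJ is perpendicular to DJ and A1 meets WN tangentially, so QW is at right angles to WN, with radius 5.5, so the center Q sits 5.5 in from both sides at Q = (56.9, 28.7). That places the tangent points at J = (62.4, 28.7) on DJ and W = (56.9, 34.2) on WN. Then |EW| = |W − E| = 66.4.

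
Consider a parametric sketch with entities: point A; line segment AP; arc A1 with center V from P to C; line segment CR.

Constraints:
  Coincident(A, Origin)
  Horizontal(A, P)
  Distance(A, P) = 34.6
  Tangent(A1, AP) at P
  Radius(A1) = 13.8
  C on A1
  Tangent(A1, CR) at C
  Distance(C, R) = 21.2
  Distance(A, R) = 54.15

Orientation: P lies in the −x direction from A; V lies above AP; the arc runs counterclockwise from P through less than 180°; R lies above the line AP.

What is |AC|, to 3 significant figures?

33.0

A is at the origin; AP is horizontal with |AP| = 34.6 and P on the −x side, so P = (-34.6, 0.00). A1 meets AP tangentially, so VP is at right angles to AP, so V = P + (0, 13.8) = (-34.6, 13.8). Since VC ⟂ CR (tangency), |VR| = √(13.8² + 21.2²) = 25.3 regardless of where C sits on A1. So R lies on both circle(A, 54.15) and circle(V, 25.3); the above-AP intersection is R = (-37.7, 38.9). C is the foot of the tangent from R: C = (-24.0, 22.7).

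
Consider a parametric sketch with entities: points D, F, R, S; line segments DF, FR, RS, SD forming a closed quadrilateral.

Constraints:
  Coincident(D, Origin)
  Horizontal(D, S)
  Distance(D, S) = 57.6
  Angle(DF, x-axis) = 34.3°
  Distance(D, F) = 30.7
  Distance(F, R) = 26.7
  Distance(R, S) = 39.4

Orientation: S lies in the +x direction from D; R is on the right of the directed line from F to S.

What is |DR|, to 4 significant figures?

21.04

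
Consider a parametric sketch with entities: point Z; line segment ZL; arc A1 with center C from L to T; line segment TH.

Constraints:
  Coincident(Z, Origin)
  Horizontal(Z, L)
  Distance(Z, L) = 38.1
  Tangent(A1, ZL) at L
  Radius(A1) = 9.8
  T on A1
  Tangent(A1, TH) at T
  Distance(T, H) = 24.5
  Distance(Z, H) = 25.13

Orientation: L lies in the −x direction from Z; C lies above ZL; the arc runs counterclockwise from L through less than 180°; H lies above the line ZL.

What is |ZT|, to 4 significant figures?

31.15

Checks: Z.y = 0.00, L.y = 0.00 ✓; ∠(CL, LZ) = 90.00° ✓; |CT| = 9.800 ✓; ∠(CT, TH) = 90.00° ✓; |TH| = 24.50 ✓; |ZH| = 25.13 ✓.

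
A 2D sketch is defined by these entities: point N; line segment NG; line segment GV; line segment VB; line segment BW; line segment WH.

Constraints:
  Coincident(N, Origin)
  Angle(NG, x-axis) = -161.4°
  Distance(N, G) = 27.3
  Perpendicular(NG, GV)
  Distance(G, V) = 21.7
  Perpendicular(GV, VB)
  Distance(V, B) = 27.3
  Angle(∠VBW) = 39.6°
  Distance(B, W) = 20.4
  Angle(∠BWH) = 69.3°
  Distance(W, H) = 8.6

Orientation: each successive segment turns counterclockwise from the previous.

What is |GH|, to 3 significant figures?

19.0

N is at the origin; NG runs at -161.4° with length 27.3, so G = (-25.9, -8.71). NG ⟂ GV, so GV runs at -71.4°; with |GV| = 21.7, V = (-19.0, -29.3). The perpendicularity gives VB at right angles to GV, so VB runs at 18.6°; with |VB| = 27.3, B = (6.92, -20.6). ∠VBW = 39.6° gives BW at 159° from the x-axis; with |BW| = 20.4, W = (-12.1, -13.3). ∠BWH = 69.3° gives WH at -90.3° from the x-axis; with |WH| = 8.6, H = (-12.2, -21.9). Then |GH| = |H − G| = 19.0.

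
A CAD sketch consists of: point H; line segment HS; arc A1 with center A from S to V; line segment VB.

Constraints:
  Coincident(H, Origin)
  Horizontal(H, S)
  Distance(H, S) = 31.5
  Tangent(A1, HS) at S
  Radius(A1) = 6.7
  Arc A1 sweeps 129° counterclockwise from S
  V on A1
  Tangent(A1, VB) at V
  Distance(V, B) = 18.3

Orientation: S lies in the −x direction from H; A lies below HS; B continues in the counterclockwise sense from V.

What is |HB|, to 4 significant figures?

35.59

H is at the origin; H and S share the same y with |HS| = 31.5 and S on the −x side, so S = (-31.50, 0.000). Since A1 is tangent to HS there, AS ⟂ HS, so A = S + (0, -6.7) = (-31.50, -6.700). On A1, S sits at bearing 90° from A; a 129° counterclockwise sweep puts V at bearing 219°, so V = A + 6.7·(cos 219°, sin 219°) = (-36.71, -10.92). The tangent condition forces AV to be normal to VB, so VB runs along (−sin 219°, cos 219°); with |VB| = 18.3, B = (-25.19, -25.14). Then |HB| = |B − H| = 35.59.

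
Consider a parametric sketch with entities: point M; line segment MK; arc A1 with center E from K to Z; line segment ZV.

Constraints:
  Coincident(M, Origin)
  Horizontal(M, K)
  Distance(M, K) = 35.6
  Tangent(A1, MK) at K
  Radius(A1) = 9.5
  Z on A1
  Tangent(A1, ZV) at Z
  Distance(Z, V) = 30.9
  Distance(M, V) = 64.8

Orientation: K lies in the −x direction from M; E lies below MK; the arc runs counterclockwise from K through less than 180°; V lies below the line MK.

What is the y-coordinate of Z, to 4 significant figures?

-6.736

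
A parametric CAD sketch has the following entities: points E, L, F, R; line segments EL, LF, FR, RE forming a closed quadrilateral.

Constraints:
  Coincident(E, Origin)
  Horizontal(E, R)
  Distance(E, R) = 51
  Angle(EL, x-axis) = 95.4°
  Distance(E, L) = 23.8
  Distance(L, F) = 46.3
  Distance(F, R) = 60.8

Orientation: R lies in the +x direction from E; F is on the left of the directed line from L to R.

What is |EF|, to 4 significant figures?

64.39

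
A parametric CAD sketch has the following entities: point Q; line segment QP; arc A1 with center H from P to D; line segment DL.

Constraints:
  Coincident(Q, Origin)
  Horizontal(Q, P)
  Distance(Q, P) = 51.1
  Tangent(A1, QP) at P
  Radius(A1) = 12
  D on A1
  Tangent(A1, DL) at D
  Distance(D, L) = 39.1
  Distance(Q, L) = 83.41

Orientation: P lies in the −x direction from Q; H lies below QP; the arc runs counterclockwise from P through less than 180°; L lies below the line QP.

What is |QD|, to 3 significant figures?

64.0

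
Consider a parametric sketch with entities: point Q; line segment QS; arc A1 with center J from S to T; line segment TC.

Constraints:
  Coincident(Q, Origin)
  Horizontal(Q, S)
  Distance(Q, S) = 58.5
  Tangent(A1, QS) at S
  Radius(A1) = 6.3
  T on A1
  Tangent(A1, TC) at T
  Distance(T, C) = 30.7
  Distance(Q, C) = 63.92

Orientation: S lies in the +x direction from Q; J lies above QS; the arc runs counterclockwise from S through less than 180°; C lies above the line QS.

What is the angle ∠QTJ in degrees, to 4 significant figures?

15.53°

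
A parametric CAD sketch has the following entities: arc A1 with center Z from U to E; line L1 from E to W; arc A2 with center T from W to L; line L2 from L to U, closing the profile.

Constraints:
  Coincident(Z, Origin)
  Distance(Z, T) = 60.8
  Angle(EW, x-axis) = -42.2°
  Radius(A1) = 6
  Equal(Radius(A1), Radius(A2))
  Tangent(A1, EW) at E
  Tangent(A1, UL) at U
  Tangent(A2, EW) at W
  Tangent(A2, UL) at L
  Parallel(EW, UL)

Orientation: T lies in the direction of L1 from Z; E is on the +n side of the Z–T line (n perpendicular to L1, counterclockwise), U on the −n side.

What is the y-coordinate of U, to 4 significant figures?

-4.445

The slot axis is L1's direction at -42.2°, so u = (cos -42.2°, sin -42.2°) = (0.7408, -0.6717) and n = (−sin -42.2°, cos -42.2°) = (0.6717, 0.7408). Z is at the origin and T lies 60.8 along u from Z, so T = 60.8·u = (45.04, -40.84). Tangency of A1 to both parallel lines with radius 6.0 puts E and U at Z ± 6.0·n: E = (4.030, 4.445), U = (-4.030, -4.445). So U.y = -4.445.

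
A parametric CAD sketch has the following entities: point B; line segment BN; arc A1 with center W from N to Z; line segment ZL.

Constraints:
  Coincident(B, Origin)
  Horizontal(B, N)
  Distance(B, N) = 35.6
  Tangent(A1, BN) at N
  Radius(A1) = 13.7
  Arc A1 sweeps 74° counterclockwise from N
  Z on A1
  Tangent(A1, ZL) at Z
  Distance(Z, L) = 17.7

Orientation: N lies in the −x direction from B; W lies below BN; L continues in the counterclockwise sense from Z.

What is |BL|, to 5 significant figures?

60.031

B is at the origin; BN is horizontal with |BN| = 35.6 and N on the −x side, so N = (-35.600, 0.0000). A1 meets BN tangentially, so WN is at right angles to BN, so W = N + (0, -13.7) = (-35.600, -13.700). On A1, N sits at bearing 90° from W; a 74° counterclockwise sweep puts Z at bearing 164°, so Z = W + 13.7·(cos 164°, sin 164°) = (-48.769, -9.9238). A1 meets ZL tangentially, so WZ is at right angles to ZL, so ZL runs along (−sin 164°, cos 164°); with |ZL| = 17.7, L = (-53.648, -26.938). Then |BL| = |L − B| = 60.031.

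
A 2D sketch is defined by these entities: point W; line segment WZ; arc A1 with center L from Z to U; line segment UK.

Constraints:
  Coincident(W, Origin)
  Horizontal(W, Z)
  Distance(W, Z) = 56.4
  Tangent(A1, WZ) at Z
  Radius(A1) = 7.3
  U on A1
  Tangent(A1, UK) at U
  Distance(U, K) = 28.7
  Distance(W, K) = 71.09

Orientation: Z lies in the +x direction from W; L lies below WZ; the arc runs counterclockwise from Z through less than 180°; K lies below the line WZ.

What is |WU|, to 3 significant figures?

50.7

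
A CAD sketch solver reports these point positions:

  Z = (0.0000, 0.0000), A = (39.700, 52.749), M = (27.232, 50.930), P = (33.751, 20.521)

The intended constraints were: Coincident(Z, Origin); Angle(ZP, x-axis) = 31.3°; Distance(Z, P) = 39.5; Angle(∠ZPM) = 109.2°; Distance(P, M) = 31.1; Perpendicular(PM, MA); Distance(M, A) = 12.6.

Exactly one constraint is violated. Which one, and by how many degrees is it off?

Perpendicular(PM, MA) — off by 3.80°.

Z = (0.00, 0.00) ✓; ZP at 31.30° ✓; |ZP| = 39.50 ✓; ∠ZPM = 109.2° ✓; |PM| = 31.10 ✓; ∠(PM, MA) = 93.80° ✗; |MA| = 12.60 ✓.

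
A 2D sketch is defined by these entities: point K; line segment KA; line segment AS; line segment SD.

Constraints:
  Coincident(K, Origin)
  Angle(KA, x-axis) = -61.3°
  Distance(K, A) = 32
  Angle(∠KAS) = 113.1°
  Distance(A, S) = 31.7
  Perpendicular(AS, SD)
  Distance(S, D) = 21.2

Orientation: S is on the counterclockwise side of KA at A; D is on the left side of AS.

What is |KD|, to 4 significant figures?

45.01

∠KAS = 113.1°, so AS runs at -61.3° + (180° − 113.1°) = 5.600° from the x-axis; with |AS| = 31.7, S = A + 31.7·(cos 5.600°, sin 5.600°) = (46.92, -24.98). AS is perpendicular to SD; with |SD| = 21.2 on the left of AS, D = S + 21.2·(-0.09758, 0.9952) = (44.85, -3.876). Then |KD| = |D − K| = 45.01.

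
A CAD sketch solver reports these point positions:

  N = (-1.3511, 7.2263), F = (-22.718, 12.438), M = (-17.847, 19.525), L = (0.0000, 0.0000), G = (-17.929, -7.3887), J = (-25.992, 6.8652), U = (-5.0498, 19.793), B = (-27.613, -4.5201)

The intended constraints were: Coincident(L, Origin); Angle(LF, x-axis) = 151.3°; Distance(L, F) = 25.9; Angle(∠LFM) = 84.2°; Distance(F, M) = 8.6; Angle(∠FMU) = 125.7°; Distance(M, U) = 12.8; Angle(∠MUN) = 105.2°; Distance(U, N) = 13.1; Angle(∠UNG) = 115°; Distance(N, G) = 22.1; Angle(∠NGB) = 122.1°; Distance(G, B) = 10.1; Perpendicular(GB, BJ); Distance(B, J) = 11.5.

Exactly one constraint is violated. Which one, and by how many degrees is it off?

Perpendicular(GB, BJ) — off by 8.40°.

L = (0.00, 0.00) ✓; LF at 151.3° ✓; |LF| = 25.90 ✓; ∠LFM = 84.20° ✓; |FM| = 8.600 ✓; ∠FMU = 125.7° ✓; |MU| = 12.80 ✓; ∠MUN = 105.2° ✓; |UN| = 13.10 ✓; ∠UNG = 115.0° ✓; |NG| = 22.10 ✓; ∠NGB = 122.1° ✓; |GB| = 10.10 ✓; ∠(GB, BJ) = 81.60° ✗; |BJ| = 11.50 ✓.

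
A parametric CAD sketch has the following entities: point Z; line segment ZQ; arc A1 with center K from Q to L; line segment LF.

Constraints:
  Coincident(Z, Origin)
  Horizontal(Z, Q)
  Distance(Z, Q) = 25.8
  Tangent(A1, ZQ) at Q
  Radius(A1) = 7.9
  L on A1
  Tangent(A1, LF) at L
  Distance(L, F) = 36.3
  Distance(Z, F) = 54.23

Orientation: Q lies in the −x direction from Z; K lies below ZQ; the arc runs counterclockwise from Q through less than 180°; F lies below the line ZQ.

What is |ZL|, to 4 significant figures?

34.74

Checks: |KL| = 7.900 ✓; ∠(KL, LF) = 90.00° ✓; |LF| = 36.30 ✓; |ZF| = 54.23 ✓.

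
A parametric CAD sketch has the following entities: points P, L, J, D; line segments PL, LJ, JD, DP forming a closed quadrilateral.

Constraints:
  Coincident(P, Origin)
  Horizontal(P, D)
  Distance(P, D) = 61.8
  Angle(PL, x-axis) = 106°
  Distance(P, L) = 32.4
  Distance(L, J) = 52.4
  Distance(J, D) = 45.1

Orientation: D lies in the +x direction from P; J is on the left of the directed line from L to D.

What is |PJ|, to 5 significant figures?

58.964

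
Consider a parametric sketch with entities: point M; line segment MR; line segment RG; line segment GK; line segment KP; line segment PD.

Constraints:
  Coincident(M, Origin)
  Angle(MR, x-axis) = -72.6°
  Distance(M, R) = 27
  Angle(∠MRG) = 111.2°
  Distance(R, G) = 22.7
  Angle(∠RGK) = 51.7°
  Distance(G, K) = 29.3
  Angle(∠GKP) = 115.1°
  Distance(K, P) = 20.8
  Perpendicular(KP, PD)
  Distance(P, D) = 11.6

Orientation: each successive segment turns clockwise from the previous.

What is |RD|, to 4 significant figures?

14.80

M is at the origin; MR runs at -72.6° with length 27.0, so R = (8.074, -25.76). ∠MRG = 111.2° gives RG at -141.4° from the x-axis; with |RG| = 22.7, G = (-9.666, -39.93). ∠RGK = 51.7° gives GK at 90.30° from the x-axis; with |GK| = 29.3, K = (-9.820, -10.63). ∠GKP = 115.1° gives KP at 25.40° from the x-axis; with |KP| = 20.8, P = (8.970, -1.705). KP is perpendicular to PD, so PD runs at -64.60°; with |PD| = 11.6, D = (13.95, -12.18). Then |RD| = |D − R| = 14.80.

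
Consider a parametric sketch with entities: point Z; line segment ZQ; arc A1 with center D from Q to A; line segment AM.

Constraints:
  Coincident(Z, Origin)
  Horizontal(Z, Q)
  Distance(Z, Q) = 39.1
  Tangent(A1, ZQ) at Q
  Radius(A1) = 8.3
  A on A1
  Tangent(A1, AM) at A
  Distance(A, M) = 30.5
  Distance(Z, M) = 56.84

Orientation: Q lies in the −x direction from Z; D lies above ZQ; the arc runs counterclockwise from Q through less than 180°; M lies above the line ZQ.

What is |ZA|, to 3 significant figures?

33.0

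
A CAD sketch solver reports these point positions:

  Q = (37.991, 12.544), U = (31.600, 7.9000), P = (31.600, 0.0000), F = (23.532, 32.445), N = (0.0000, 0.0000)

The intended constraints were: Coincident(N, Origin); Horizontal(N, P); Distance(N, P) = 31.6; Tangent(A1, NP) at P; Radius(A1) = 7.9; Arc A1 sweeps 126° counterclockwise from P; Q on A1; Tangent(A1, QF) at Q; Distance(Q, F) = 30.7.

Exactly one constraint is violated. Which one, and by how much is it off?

Distance(Q, F) = 30.7 — off by 6.10.

N = (0.00, 0.00) ✓; N.y = 0.00, P.y = 0.00 ✓; |NP| = 31.60 ✓; ∠(UP, PN) = 90.00° ✓; |UP| = 7.900 ✓; bearing(U→Q) − bearing(U→P) = 126.0° ✓; |UQ| = 7.900 ✓; ∠(UQ, QF) = 90.00° ✓; |QF| = 24.60 ✗.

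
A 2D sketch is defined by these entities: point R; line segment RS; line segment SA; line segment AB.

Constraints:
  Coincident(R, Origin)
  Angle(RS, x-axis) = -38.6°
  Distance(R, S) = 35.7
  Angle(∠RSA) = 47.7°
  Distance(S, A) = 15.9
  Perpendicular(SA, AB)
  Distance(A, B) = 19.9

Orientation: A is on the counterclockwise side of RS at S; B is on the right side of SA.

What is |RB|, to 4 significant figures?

47.01

R is at the origin; RS runs at -38.6° with length 35.7, so S = 35.7·(cos -38.6°, sin -38.6°) = (27.90, -22.27). ∠RSA = 47.7°, so SA runs at -38.6° + (180° − 47.7°) = 93.70° from the x-axis; with |SA| = 15.9, A = S + 15.9·(cos 93.70°, sin 93.70°) = (26.87, -6.406). SA is perpendicular to AB; with |AB| = 19.9 on the right of SA, B = A + 19.9·(0.9979, 0.06453) = (46.73, -5.121). Then |RB| = |B − R| = 47.01.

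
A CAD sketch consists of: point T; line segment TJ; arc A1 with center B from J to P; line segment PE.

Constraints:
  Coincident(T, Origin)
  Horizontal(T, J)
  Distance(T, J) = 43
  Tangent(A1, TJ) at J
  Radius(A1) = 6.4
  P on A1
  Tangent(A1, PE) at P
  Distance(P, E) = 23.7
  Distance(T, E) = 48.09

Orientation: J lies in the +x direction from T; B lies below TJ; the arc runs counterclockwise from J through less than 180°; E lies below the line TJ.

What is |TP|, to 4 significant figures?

37.19

T is at the origin; TJ is horizontal with |TJ| = 43.0 and J on the +x side, so J = (43.00, 0.000). Since A1 is tangent to TJ there, BJ ⟂ TJ, so B = J + (0, -6.4) = (43.00, -6.400). Since BP ⟂ PE (tangency), |BE| = √(6.4² + 23.7²) = 24.55 regardless of where P sits on A1. So E lies on both circle(T, 48.09) and circle(B, 24.55); the below-TJ intersection is E = (37.35, -30.29). P is the foot of the tangent from E: P = (36.60, -6.602).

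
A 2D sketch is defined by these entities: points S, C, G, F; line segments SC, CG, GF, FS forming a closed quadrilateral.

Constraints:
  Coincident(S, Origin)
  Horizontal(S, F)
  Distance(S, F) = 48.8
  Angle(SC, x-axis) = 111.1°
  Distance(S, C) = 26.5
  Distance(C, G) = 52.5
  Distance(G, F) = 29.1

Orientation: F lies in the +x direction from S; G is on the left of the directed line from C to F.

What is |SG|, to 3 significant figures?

51.4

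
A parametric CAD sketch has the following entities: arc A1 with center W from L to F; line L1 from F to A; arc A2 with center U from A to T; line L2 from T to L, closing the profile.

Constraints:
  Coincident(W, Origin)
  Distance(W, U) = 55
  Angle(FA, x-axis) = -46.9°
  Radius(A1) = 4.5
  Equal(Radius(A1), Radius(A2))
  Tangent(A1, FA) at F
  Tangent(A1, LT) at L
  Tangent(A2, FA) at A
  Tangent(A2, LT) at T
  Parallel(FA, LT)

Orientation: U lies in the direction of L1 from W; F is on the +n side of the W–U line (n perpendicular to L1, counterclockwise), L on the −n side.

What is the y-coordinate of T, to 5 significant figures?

-43.234

The slot axis is L1's direction at -46.9°, so u = (cos -46.9°, sin -46.9°) = (0.68327, -0.73016) and n = (−sin -46.9°, cos -46.9°) = (0.73016, 0.68327). W is at the origin and U lies 55.0 along u from W, so U = 55.0·u = (37.580, -40.159). Tangency of A1 to both parallel lines with radius 4.5 puts F and L at W ± 4.5·n: F = (3.2857, 3.0747), L = (-3.2857, -3.0747). Equal radii place A and T the same way about U: A = U + 4.5·n = (40.866, -37.084), T = U − 4.5·n = (34.294, -43.234). So T.y = -43.234.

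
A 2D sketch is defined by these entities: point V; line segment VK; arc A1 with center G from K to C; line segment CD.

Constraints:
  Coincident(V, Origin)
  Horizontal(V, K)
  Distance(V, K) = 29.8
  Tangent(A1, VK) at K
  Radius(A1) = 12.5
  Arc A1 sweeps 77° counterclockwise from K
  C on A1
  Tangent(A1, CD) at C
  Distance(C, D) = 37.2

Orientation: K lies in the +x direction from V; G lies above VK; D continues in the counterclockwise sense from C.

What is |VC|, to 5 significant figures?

43.083

Since A1 is tangent to VK there, GK ⟂ VK, so G = K + (0, 12.5) = (29.800, 12.500). On A1, K sits at bearing -90° from G; a 77° counterclockwise sweep puts C at bearing -13°, so C = G + 12.5·(cos -13°, sin -13°) = (41.980, 9.6881). Then |VC| = |C − V| = 43.083.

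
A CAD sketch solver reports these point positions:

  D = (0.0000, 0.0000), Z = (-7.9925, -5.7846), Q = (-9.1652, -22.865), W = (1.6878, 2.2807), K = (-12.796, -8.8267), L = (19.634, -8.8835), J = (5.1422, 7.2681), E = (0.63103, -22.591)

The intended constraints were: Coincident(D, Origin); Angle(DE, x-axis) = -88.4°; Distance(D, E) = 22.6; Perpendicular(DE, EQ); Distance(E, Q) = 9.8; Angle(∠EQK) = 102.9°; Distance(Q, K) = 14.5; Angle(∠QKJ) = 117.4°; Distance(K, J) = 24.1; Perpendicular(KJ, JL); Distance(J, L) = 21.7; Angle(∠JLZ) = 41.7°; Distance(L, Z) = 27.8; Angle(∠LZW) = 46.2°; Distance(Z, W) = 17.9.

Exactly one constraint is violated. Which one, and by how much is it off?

Distance(Z, W) = 17.9 — off by 5.30.

D = (0.00, 0.00) ✓; DE at -88.40° ✓; |DE| = 22.60 ✓; ∠(DE, EQ) = 90.00° ✓; |EQ| = 9.800 ✓; ∠EQK = 102.9° ✓; |QK| = 14.50 ✓; ∠QKJ = 117.4° ✓; |KJ| = 24.10 ✓; ∠(KJ, JL) = 90.00° ✓; |JL| = 21.70 ✓; ∠JLZ = 41.70° ✓; |LZ| = 27.80 ✓; ∠LZW = 46.20° ✓; |ZW| = 12.60 ✗.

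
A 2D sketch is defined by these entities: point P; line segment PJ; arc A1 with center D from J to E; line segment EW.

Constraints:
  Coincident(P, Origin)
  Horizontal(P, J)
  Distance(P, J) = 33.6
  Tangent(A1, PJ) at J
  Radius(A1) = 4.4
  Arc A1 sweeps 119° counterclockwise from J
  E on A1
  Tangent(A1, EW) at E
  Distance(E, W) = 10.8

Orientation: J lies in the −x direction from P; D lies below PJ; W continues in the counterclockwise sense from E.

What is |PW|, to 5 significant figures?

35.958

On A1, J sits at bearing 90° from D; a 119° counterclockwise sweep puts E at bearing 209°, so E = D + 4.4·(cos 209°, sin 209°) = (-37.448, -6.5332). The tangent condition forces DE to be normal to EW, so EW runs along (−sin 209°, cos 209°); with |EW| = 10.8, W = (-32.212, -15.979). Then |PW| = |W − P| = 35.958.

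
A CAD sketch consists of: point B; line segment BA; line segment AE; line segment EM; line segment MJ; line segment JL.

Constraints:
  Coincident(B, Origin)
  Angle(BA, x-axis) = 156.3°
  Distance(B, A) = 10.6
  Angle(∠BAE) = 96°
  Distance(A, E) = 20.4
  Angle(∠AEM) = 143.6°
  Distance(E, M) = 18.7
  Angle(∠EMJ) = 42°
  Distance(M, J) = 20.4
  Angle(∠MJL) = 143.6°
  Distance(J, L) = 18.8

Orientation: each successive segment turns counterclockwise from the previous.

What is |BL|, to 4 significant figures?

7.082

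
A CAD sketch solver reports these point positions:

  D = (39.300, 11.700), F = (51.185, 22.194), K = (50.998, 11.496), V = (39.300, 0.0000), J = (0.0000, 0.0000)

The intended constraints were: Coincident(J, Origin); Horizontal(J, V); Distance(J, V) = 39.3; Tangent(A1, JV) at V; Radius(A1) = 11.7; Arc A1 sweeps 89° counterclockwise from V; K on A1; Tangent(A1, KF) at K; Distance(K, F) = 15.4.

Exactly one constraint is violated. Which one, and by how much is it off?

Distance(K, F) = 15.4 — off by 4.70.

J = (0.00, 0.00) ✓; J.y = 0.00, V.y = 0.00 ✓; |JV| = 39.30 ✓; ∠(DV, VJ) = 90.00° ✓; |DV| = 11.70 ✓; bearing(D→K) − bearing(D→V) = 89.00° ✓; |DK| = 11.70 ✓; ∠(DK, KF) = 90.00° ✓; |KF| = 10.70 ✗.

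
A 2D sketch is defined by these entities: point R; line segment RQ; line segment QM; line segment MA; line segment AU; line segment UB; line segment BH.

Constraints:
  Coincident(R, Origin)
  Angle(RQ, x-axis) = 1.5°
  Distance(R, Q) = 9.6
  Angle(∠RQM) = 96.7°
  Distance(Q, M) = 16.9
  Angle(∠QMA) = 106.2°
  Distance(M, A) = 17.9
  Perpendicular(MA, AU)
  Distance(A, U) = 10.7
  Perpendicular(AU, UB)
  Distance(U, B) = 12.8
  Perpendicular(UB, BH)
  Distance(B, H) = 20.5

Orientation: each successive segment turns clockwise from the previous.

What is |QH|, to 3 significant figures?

27.8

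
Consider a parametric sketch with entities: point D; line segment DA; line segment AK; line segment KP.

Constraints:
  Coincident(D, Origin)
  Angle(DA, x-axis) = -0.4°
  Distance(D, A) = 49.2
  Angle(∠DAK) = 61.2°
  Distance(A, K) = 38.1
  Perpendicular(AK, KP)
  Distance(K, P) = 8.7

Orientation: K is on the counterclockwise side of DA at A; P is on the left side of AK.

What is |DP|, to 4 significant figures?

37.30

D is at the origin; DA runs at -0.4° with length 49.2, so A = 49.2·(cos -0.4°, sin -0.4°) = (49.20, -0.3435). ∠DAK = 61.2°, so AK runs at -0.4° + (180° − 61.2°) = 118.4° from the x-axis; with |AK| = 38.1, K = A + 38.1·(cos 118.4°, sin 118.4°) = (31.08, 33.17). AK ⟂ KP; with |KP| = 8.7 on the left of AK, P = K + 8.7·(-0.8796, -0.4756) = (23.42, 29.03). Then |DP| = |P − D| = 37.30.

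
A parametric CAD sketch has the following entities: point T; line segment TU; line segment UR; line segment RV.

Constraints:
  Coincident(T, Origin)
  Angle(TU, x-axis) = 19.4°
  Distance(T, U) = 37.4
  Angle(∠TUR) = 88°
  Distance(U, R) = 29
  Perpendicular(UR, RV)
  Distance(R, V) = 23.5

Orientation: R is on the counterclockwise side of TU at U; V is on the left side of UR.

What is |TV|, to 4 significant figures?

30.98

∠TUR = 88.0°, so UR runs at 19.4° + (180° − 88.0°) = 111.4° from the x-axis; with |UR| = 29.0, R = U + 29.0·(cos 111.4°, sin 111.4°) = (24.70, 39.42). UR ⟂ RV; with |RV| = 23.5 on the left of UR, V = R + 23.5·(-0.9311, -0.3649) = (2.815, 30.85). Then |TV| = |V − T| = 30.98.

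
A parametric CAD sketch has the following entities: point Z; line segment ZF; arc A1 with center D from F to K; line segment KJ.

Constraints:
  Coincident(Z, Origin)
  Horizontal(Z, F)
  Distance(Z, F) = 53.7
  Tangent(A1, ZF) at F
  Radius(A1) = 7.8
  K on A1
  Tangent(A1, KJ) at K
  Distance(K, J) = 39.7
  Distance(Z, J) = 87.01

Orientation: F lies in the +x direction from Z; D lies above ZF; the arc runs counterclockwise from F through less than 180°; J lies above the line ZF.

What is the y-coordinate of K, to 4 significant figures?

4.687

Z is at the origin; ZF is horizontal with |ZF| = 53.7 and F on the +x side, so F = (53.70, 0.000). Tangency of A1 to ZF means the radius DF is perpendicular to ZF, so D = F + (0, 7.8) = (53.70, 7.800). Since DK ⟂ KJ (tangency), |DJ| = √(7.8² + 39.7²) = 40.46 regardless of where K sits on A1. So J lies on both circle(Z, 87.01) and circle(D, 40.46); the above-ZF intersection is J = (76.70, 41.09). K is the foot of the tangent from J: K = (60.85, 4.687).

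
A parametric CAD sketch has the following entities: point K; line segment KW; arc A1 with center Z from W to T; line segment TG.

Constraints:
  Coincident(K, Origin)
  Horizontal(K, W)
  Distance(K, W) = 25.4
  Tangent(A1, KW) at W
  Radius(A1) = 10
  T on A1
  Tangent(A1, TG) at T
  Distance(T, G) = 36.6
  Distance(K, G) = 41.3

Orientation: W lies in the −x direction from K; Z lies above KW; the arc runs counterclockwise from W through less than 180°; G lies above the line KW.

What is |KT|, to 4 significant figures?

17.31

K is at the origin; K and W share the same y with |KW| = 25.4 and W on the −x side, so W = (-25.40, 0.000). Tangency of A1 to KW means the radius ZW is perpendicular to KW, so Z = W + (0, 10) = (-25.40, 10.00). Since ZT ⟂ TG (tangency), |ZG| = √(10.0² + 36.6²) = 37.94 regardless of where T sits on A1. So G lies on both circle(K, 41.3) and circle(Z, 37.94); the above-KW intersection is G = (-3.713, 41.13). T is the foot of the tangent from G: T = (-15.98, 6.649).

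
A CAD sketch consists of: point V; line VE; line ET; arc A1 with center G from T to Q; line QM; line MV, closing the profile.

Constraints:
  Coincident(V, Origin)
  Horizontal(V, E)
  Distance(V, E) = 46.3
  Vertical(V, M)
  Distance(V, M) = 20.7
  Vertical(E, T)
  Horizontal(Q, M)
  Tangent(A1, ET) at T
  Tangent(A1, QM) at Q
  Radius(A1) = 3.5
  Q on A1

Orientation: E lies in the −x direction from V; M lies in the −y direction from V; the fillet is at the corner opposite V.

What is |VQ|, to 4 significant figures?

47.54

The virtual corner opposite V is at (-46.30, -20.70). A1 meets ET tangentially, so GT is at right angles to ET and tangency of A1 to QM means the radius GQ is perpendicular to QM, with radius 3.5, so the center G sits 3.5 in from both sides at G = (-42.80, -17.20). That places the tangent points at T = (-46.30, -17.20) on ET and Q = (-42.80, -20.70) on QM. Then |VQ| = |Q − V| = 47.54.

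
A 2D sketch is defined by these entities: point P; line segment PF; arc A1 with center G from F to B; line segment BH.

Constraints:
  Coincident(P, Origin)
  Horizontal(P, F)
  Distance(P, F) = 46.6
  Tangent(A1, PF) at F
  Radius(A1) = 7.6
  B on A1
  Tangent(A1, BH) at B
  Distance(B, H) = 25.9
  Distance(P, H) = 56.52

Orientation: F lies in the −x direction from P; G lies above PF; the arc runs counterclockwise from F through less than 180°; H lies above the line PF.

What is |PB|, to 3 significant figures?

40.3

Checks: P.y = 0.00, F.y = 0.00 ✓; |GB| = 7.600 ✓; ∠(GB, BH) = 90.00° ✓; |BH| = 25.90 ✓; |PH| = 56.52 ✓.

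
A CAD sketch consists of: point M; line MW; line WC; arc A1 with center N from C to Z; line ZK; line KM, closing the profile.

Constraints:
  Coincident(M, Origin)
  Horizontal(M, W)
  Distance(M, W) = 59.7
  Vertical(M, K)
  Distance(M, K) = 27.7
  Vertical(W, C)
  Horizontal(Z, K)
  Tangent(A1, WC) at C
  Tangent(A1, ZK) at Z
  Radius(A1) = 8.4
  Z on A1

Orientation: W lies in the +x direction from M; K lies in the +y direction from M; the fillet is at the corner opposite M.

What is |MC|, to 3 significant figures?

62.7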